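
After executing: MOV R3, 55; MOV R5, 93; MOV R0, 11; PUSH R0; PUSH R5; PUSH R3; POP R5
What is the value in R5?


Stack trace (top is rightmost):
  MOV R3, 55  → R3 = 55
  MOV R5, 93  → R5 = 93
  MOV R0, 11  → R0 = 11
  PUSH R0  → stack: [11]
  PUSH R5  → stack: [11, 93]
  PUSH R3  → stack: [11, 93, 55]
  POP R5  → R5 = 55, stack: [11, 93]
Final: R5 = 55

55


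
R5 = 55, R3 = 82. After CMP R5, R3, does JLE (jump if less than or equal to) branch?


Trace:
  R5 = 55, R3 = 82
  CMP R5, R3  → compares 55 vs 82
  JLE checks: is 55 less than or equal to 82?
  55 < 82, so condition is true
Branch taken: Yes

Yes


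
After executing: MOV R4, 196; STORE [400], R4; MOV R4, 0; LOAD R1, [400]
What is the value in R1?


Register and memory trace:
  MOV R4, 196  → R4 = 196
  STORE [400], R4  → mem[400] = 196
  MOV R4, 0  → R4 = 0
  LOAD R1, [400]  → R1 = mem[400] = 196
Final: R1 = 196

196


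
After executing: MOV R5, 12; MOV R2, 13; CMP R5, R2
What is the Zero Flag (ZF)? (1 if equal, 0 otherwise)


Register state trace:
  MOV R5, 12  → R5 = 12
  MOV R2, 13  → R2 = 13
  CMP R5, R2  → computes 12 - 13 = -1
  Result is nonzero, so values are not equal
ZF = 0

0


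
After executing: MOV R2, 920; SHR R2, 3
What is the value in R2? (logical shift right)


Register state trace:
  MOV R2, 920  → R2 = 920
  SHR R2, 3  → R2 = 920 >> 3 = 920 // 2^3 = 115
Final: R2 = 115

115


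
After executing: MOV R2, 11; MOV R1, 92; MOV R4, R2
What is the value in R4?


Register state trace:
  MOV R2, 11  → R2 = 11
  MOV R1, 92  → R1 = 92
  MOV R4, R2  → R4 = 11
Final: R4 = 11

11


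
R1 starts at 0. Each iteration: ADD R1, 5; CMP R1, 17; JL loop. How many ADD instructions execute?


Loop trace (R1 starts at 0, target 17, step 5):
  ADD #1: R1 = 0 + 5 = 5  → 5 < 17, loop
  ADD #2: R1 = 5 + 5 = 10  → 10 < 17, loop
  ADD #3: R1 = 10 + 5 = 15  → 15 < 17, loop
  ADD #4: R1 = 15 + 5 = 20  → 20 >= 17, exit
Total ADD instructions: 4

4


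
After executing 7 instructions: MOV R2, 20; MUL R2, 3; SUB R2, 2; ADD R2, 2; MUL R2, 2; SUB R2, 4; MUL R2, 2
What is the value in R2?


Register state trace:
  MOV R2, 20  → R2 = 20
  MUL R2, 3  → R2 = 20 * 3 = 60
  SUB R2, 2  → R2 = 60 - 2 = 58
  ADD R2, 2  → R2 = 58 + 2 = 60
  MUL R2, 2  → R2 = 60 * 2 = 120
  SUB R2, 4  → R2 = 120 - 4 = 116
  MUL R2, 2  → R2 = 116 * 2 = 232
Final: R2 = 232

232


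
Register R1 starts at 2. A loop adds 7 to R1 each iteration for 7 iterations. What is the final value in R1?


Starting value: R1 = 2
  Iter 1: R1 = 2 + 7 = 9
  Iter 2: R1 = 9 + 7 = 16
  Iter 3: R1 = 16 + 7 = 23
  Iter 4: R1 = 23 + 7 = 30
  Iter 5: R1 = 30 + 7 = 37
  Iter 6: R1 = 37 + 7 = 44
  Iter 7: R1 = 44 + 7 = 51
Final: R1 = 51

51


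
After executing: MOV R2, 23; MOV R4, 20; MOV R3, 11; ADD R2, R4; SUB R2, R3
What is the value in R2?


Register state trace:
  MOV R2, 23  → R2 = 23
  MOV R4, 20  → R4 = 20
  MOV R3, 11  → R3 = 11
  ADD R2, R4  → R2 = 23 + 20 = 43
  SUB R2, R3  → R2 = 43 - 11 = 32
Final: R2 = 32

32


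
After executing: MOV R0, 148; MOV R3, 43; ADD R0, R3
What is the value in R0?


Register state trace:
  MOV R0, 148  → R0 = 148
  MOV R3, 43  → R3 = 43
  ADD R0, R3  → R0 = 148 + 43 = 191
Final: R0 = 191

191


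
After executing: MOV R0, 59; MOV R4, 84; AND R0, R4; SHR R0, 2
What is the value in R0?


Register state trace:
  MOV R0, 59  → R0 = 59 (0b00111011)
  MOV R4, 84  → R4 = 84 (0b01010100)
  AND R0, R4  → R0 = 59 AND 84 = 16 (0b00010000)
  SHR R0, 2  → R0 = 16 >> 2 = 4
Final: R0 = 4

4


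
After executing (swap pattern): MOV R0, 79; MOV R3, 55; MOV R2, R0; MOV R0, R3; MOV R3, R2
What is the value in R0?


Register state trace (swap pattern):
  MOV R0, 79  → R0 = 79
  MOV R3, 55  → R3 = 55
  MOV R2, R0  → R2 = 79  (save R0)
  MOV R0, R3  → R0 = 55  (R0 gets R3's value)
  MOV R3, R2  → R3 = 79  (R3 gets saved value)
Final: R0 = 55

55


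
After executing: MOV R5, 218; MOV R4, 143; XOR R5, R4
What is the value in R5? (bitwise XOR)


Register state trace:
  MOV R5, 218  → R5 = 218 (0b11011010)
  MOV R4, 143  → R4 = 143 (0b10001111)
  XOR R5, R4  → R5 = 218 XOR 143 = 85 (0b01010101)
Final: R5 = 85

85


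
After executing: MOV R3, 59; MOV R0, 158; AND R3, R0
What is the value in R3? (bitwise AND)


Register state trace:
  MOV R3, 59  → R3 = 59 (0b00111011)
  MOV R0, 158  → R0 = 158 (0b10011110)
  AND R3, R0  → R3 = 59 AND 158 = 26 (0b00011010)
Final: R3 = 26

26


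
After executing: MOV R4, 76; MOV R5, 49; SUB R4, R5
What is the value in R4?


Register state trace:
  MOV R4, 76  → R4 = 76
  MOV R5, 49  → R5 = 49
  SUB R4, R5  → R4 = 76 - 49 = 27
Final: R4 = 27

27


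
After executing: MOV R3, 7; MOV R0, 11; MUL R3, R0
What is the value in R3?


Register state trace:
  MOV R3, 7  → R3 = 7
  MOV R0, 11  → R0 = 11
  MUL R3, R0  → R3 = 7 * 11 = 77
Final: R3 = 77

77


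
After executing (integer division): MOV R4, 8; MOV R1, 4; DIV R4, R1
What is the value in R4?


Register state trace:
  MOV R4, 8  → R4 = 8
  MOV R1, 4  → R1 = 4
  DIV R4, R1  → R4 = 8 // 4 = 2
Final: R4 = 2

2


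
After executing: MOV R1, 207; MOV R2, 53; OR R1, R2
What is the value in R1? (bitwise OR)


Register state trace:
  MOV R1, 207  → R1 = 207 (0b11001111)
  MOV R2, 53  → R2 = 53 (0b00110101)
  OR R1, R2   → R1 = 207 OR 53 = 255 (0b11111111)
Final: R1 = 255

255


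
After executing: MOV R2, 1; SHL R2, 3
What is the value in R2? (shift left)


Register state trace:
  MOV R2, 1  → R2 = 1
  SHL R2, 3  → R2 = 1 << 3 = 1 * 2^3 = 8
Final: R2 = 8

8


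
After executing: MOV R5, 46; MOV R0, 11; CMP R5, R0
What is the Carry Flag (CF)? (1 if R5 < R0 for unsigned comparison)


Register state trace:
  MOV R5, 46  → R5 = 46
  MOV R0, 11  → R0 = 11
  CMP R5, R0  → unsigned 46 - 11: no borrow
  46 >= 11, so CF = 0
CF = 0

0


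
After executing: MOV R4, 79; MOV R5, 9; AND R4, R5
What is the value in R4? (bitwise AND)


Register state trace:
  MOV R4, 79  → R4 = 79 (0b01001111)
  MOV R5, 9  → R5 = 9 (0b00001001)
  AND R4, R5  → R4 = 79 AND 9 = 9 (0b00001001)
Final: R4 = 9

9


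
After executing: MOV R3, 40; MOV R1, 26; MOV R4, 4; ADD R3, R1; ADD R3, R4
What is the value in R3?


Register state trace:
  MOV R3, 40  → R3 = 40
  MOV R1, 26  → R1 = 26
  MOV R4, 4  → R4 = 4
  ADD R3, R1  → R3 = 40 + 26 = 66
  ADD R3, R4  → R3 = 66 + 4 = 70
Final: R3 = 70

70


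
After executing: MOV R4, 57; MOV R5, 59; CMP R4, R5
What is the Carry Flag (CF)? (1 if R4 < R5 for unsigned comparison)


Register state trace:
  MOV R4, 57  → R4 = 57
  MOV R5, 59  → R5 = 59
  CMP R4, R5  → unsigned 57 - 59: borrow occurs
  57 < 59, so CF = 1
CF = 1

1


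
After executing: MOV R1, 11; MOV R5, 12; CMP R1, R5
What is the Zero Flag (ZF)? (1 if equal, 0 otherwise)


Register state trace:
  MOV R1, 11  → R1 = 11
  MOV R5, 12  → R5 = 12
  CMP R1, R5  → computes 11 - 12 = -1
  Result is nonzero, so values are not equal
ZF = 0

0


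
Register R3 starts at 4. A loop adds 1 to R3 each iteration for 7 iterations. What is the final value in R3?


Starting value: R3 = 4
  Iter 1: R3 = 4 + 1 = 5
  Iter 2: R3 = 5 + 1 = 6
  Iter 3: R3 = 6 + 1 = 7
  Iter 4: R3 = 7 + 1 = 8
  Iter 5: R3 = 8 + 1 = 9
  Iter 6: R3 = 9 + 1 = 10
  Iter 7: R3 = 10 + 1 = 11
Final: R3 = 11

11


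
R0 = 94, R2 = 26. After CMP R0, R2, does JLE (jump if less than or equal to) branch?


Trace:
  R0 = 94, R2 = 26
  CMP R0, R2  → compares 94 vs 26
  JLE checks: is 94 less than or equal to 26?
  94 > 26, so condition is false
Branch taken: No

No


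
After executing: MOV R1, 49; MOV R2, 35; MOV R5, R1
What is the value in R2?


Register state trace:
  MOV R1, 49  → R1 = 49
  MOV R2, 35  → R2 = 35
  MOV R5, R1  → R5 = 49
Final: R2 = 35

35


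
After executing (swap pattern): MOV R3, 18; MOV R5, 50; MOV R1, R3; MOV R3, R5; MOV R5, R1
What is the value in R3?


Register state trace (swap pattern):
  MOV R3, 18  → R3 = 18
  MOV R5, 50  → R5 = 50
  MOV R1, R3  → R1 = 18  (save R3)
  MOV R3, R5  → R3 = 50  (R3 gets R5's value)
  MOV R5, R1  → R5 = 18  (R5 gets saved value)
Final: R3 = 50

50


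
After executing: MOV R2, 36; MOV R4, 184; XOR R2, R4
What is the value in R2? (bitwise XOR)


Register state trace:
  MOV R2, 36  → R2 = 36 (0b00100100)
  MOV R4, 184  → R4 = 184 (0b10111000)
  XOR R2, R4  → R2 = 36 XOR 184 = 156 (0b10011100)
Final: R2 = 156

156


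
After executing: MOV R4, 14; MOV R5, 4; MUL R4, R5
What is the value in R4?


Register state trace:
  MOV R4, 14  → R4 = 14
  MOV R5, 4  → R5 = 4
  MUL R4, R5  → R4 = 14 * 4 = 56
Final: R4 = 56

56


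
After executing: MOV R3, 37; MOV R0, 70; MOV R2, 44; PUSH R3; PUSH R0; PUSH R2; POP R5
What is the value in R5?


Stack trace (top is rightmost):
  MOV R3, 37  → R3 = 37
  MOV R0, 70  → R0 = 70
  MOV R2, 44  → R2 = 44
  PUSH R3  → stack: [37]
  PUSH R0  → stack: [37, 70]
  PUSH R2  → stack: [37, 70, 44]
  POP R5  → R5 = 44, stack: [37, 70]
Final: R5 = 44

44


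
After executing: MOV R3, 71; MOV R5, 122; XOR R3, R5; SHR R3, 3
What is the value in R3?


Register state trace:
  MOV R3, 71  → R3 = 71 (0b01000111)
  MOV R5, 122  → R5 = 122 (0b01111010)
  XOR R3, R5  → R3 = 71 XOR 122 = 61 (0b00111101)
  SHR R3, 3  → R3 = 61 >> 3 = 7
Final: R3 = 7

7


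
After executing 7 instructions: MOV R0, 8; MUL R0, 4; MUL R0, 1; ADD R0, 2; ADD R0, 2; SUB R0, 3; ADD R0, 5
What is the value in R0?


Register state trace:
  MOV R0, 8  → R0 = 8
  MUL R0, 4  → R0 = 8 * 4 = 32
  MUL R0, 1  → R0 = 32 * 1 = 32
  ADD R0, 2  → R0 = 32 + 2 = 34
  ADD R0, 2  → R0 = 34 + 2 = 36
  SUB R0, 3  → R0 = 36 - 3 = 33
  ADD R0, 5  → R0 = 33 + 5 = 38
Final: R0 = 38

38


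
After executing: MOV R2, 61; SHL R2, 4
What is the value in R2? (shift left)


Register state trace:
  MOV R2, 61  → R2 = 61
  SHL R2, 4  → R2 = 61 << 4 = 61 * 2^4 = 976
Final: R2 = 976

976


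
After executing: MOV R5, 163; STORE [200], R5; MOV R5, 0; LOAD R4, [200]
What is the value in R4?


Register and memory trace:
  MOV R5, 163  → R5 = 163
  STORE [200], R5  → mem[200] = 163
  MOV R5, 0  → R5 = 0
  LOAD R4, [200]  → R4 = mem[200] = 163
Final: R4 = 163

163


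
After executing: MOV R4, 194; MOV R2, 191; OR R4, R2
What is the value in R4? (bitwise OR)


Register state trace:
  MOV R4, 194  → R4 = 194 (0b11000010)
  MOV R2, 191  → R2 = 191 (0b10111111)
  OR R4, R2   → R4 = 194 OR 191 = 255 (0b11111111)
Final: R4 = 255

255


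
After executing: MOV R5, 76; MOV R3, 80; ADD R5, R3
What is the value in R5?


Register state trace:
  MOV R5, 76  → R5 = 76
  MOV R3, 80  → R3 = 80
  ADD R5, R3  → R5 = 76 + 80 = 156
Final: R5 = 156

156


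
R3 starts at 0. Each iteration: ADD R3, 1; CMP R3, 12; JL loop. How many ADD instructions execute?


Loop trace (R3 starts at 0, target 12, step 1):
  ADD #1: R3 = 0 + 1 = 1  → 1 < 12, loop
  ADD #2: R3 = 1 + 1 = 2  → 2 < 12, loop
  ADD #3: R3 = 2 + 1 = 3  → 3 < 12, loop
  ADD #4: R3 = 3 + 1 = 4  → 4 < 12, loop
  ADD #5: R3 = 4 + 1 = 5  → 5 < 12, loop
  ADD #6: R3 = 5 + 1 = 6  → 6 < 12, loop
  ADD #7: R3 = 6 + 1 = 7  → 7 < 12, loop
  ADD #8: R3 = 7 + 1 = 8  → 8 < 12, loop
  ADD #9: R3 = 8 + 1 = 9  → 9 < 12, loop
  ADD #10: R3 = 9 + 1 = 10  → 10 < 12, loop
  ADD #11: R3 = 10 + 1 = 11  → 11 < 12, loop
  ADD #12: R3 = 11 + 1 = 12  → 12 >= 12, exit
Total ADD instructions: 12

12


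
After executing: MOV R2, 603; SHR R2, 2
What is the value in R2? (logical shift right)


Register state trace:
  MOV R2, 603  → R2 = 603
  SHR R2, 2  → R2 = 603 >> 2 = 603 // 2^2 = 150
Final: R2 = 150

150


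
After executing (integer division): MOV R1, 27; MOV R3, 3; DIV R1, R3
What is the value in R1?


Register state trace:
  MOV R1, 27  → R1 = 27
  MOV R3, 3  → R3 = 3
  DIV R1, R3  → R1 = 27 // 3 = 9
Final: R1 = 9

9


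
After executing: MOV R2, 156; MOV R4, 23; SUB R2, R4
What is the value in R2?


Register state trace:
  MOV R2, 156  → R2 = 156
  MOV R4, 23  → R4 = 23
  SUB R2, R4  → R2 = 156 - 23 = 133
Final: R2 = 133

133


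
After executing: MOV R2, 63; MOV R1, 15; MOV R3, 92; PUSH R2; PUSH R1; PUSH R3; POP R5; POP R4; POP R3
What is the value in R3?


Stack trace (top is rightmost):
  MOV R2, 63  → R2 = 63
  MOV R1, 15  → R1 = 15
  MOV R3, 92  → R3 = 92
  PUSH R2  → stack: [63]
  PUSH R1  → stack: [63, 15]
  PUSH R3  → stack: [63, 15, 92]
  POP R5  → R5 = 92, stack: [63, 15]
  POP R4  → R4 = 15, stack: [63]
  POP R3  → R3 = 63, stack: []
Final: R3 = 63

63


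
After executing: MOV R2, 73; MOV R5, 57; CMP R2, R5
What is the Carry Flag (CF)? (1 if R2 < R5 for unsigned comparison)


Register state trace:
  MOV R2, 73  → R2 = 73
  MOV R5, 57  → R5 = 57
  CMP R2, R5  → unsigned 73 - 57: no borrow
  73 >= 57, so CF = 0
CF = 0

0


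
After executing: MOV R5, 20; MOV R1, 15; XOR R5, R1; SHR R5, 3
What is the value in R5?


Register state trace:
  MOV R5, 20  → R5 = 20 (0b00010100)
  MOV R1, 15  → R1 = 15 (0b00001111)
  XOR R5, R1  → R5 = 20 XOR 15 = 27 (0b00011011)
  SHR R5, 3  → R5 = 27 >> 3 = 3
Final: R5 = 3

3


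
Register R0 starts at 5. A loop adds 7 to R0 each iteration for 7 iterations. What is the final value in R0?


Starting value: R0 = 5
  Iter 1: R0 = 5 + 7 = 12
  Iter 2: R0 = 12 + 7 = 19
  Iter 3: R0 = 19 + 7 = 26
  Iter 4: R0 = 26 + 7 = 33
  Iter 5: R0 = 33 + 7 = 40
  Iter 6: R0 = 40 + 7 = 47
  Iter 7: R0 = 47 + 7 = 54
Final: R0 = 54

54


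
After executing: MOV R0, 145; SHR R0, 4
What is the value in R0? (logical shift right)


Register state trace:
  MOV R0, 145  → R0 = 145
  SHR R0, 4  → R0 = 145 >> 4 = 145 // 2^4 = 9
Final: R0 = 9

9


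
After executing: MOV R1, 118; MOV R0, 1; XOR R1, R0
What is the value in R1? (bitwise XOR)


Register state trace:
  MOV R1, 118  → R1 = 118 (0b01110110)
  MOV R0, 1  → R0 = 1 (0b00000001)
  XOR R1, R0  → R1 = 118 XOR 1 = 119 (0b01110111)
Final: R1 = 119

119


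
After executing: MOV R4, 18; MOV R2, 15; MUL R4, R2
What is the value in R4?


Register state trace:
  MOV R4, 18  → R4 = 18
  MOV R2, 15  → R2 = 15
  MUL R4, R2  → R4 = 18 * 15 = 270
Final: R4 = 270

270


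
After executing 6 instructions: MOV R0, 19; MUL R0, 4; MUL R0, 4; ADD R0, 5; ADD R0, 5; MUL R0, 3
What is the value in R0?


Register state trace:
  MOV R0, 19  → R0 = 19
  MUL R0, 4  → R0 = 19 * 4 = 76
  MUL R0, 4  → R0 = 76 * 4 = 304
  ADD R0, 5  → R0 = 304 + 5 = 309
  ADD R0, 5  → R0 = 309 + 5 = 314
  MUL R0, 3  → R0 = 314 * 3 = 942
Final: R0 = 942

942


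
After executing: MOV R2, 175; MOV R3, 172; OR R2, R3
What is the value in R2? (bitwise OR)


Register state trace:
  MOV R2, 175  → R2 = 175 (0b10101111)
  MOV R3, 172  → R3 = 172 (0b10101100)
  OR R2, R3   → R2 = 175 OR 172 = 175 (0b10101111)
Final: R2 = 175

175


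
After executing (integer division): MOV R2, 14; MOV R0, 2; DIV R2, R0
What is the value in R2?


Register state trace:
  MOV R2, 14  → R2 = 14
  MOV R0, 2  → R0 = 2
  DIV R2, R0  → R2 = 14 // 2 = 7
Final: R2 = 7

7


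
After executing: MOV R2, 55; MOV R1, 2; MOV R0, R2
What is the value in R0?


Register state trace:
  MOV R2, 55  → R2 = 55
  MOV R1, 2  → R1 = 2
  MOV R0, R2  → R0 = 55
Final: R0 = 55

55


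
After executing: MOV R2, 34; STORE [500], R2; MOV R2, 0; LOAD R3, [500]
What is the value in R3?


Register and memory trace:
  MOV R2, 34  → R2 = 34
  STORE [500], R2  → mem[500] = 34
  MOV R2, 0  → R2 = 0
  LOAD R3, [500]  → R3 = mem[500] = 34
Final: R3 = 34

34


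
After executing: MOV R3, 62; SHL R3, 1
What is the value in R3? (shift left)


Register state trace:
  MOV R3, 62  → R3 = 62
  SHL R3, 1  → R3 = 62 << 1 = 62 * 2^1 = 124
Final: R3 = 124

124


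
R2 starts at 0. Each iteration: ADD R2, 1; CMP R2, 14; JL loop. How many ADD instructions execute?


Loop trace (R2 starts at 0, target 14, step 1):
  ADD #1: R2 = 0 + 1 = 1  → 1 < 14, loop
  ADD #2: R2 = 1 + 1 = 2  → 2 < 14, loop
  ADD #3: R2 = 2 + 1 = 3  → 3 < 14, loop
  ADD #4: R2 = 3 + 1 = 4  → 4 < 14, loop
  ADD #5: R2 = 4 + 1 = 5  → 5 < 14, loop
  ADD #6: R2 = 5 + 1 = 6  → 6 < 14, loop
  ADD #7: R2 = 6 + 1 = 7  → 7 < 14, loop
  ADD #8: R2 = 7 + 1 = 8  → 8 < 14, loop
  ADD #9: R2 = 8 + 1 = 9  → 9 < 14, loop
  ADD #10: R2 = 9 + 1 = 10  → 10 < 14, loop
  ADD #11: R2 = 10 + 1 = 11  → 11 < 14, loop
  ADD #12: R2 = 11 + 1 = 12  → 12 < 14, loop
  ADD #13: R2 = 12 + 1 = 13  → 13 < 14, loop
  ADD #14: R2 = 13 + 1 = 14  → 14 >= 14, exit
Total ADD instructions: 14

14


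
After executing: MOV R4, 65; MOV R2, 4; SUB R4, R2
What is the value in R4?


Register state trace:
  MOV R4, 65  → R4 = 65
  MOV R2, 4  → R2 = 4
  SUB R4, R2  → R4 = 65 - 4 = 61
Final: R4 = 61

61


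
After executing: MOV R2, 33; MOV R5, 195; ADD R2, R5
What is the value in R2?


Register state trace:
  MOV R2, 33  → R2 = 33
  MOV R5, 195  → R5 = 195
  ADD R2, R5  → R2 = 33 + 195 = 228
Final: R2 = 228

228


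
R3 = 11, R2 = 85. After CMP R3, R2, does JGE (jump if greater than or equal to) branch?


Trace:
  R3 = 11, R2 = 85
  CMP R3, R2  → compares 11 vs 85
  JGE checks: is 11 greater than or equal to 85?
  11 < 85, so condition is false
Branch taken: No

No


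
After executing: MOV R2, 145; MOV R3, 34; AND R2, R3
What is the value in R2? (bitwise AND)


Register state trace:
  MOV R2, 145  → R2 = 145 (0b10010001)
  MOV R3, 34  → R3 = 34 (0b00100010)
  AND R2, R3  → R2 = 145 AND 34 = 0 (0b00000000)
Final: R2 = 0

0


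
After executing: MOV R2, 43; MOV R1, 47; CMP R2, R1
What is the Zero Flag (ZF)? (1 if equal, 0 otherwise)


Register state trace:
  MOV R2, 43  → R2 = 43
  MOV R1, 47  → R1 = 47
  CMP R2, R1  → computes 43 - 47 = -4
  Result is nonzero, so values are not equal
ZF = 0

0


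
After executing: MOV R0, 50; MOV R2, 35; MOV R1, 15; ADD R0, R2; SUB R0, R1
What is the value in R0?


Register state trace:
  MOV R0, 50  → R0 = 50
  MOV R2, 35  → R2 = 35
  MOV R1, 15  → R1 = 15
  ADD R0, R2  → R0 = 50 + 35 = 85
  SUB R0, R1  → R0 = 85 - 15 = 70
Final: R0 = 70

70


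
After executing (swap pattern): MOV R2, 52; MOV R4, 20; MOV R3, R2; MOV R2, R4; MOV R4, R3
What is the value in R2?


Register state trace (swap pattern):
  MOV R2, 52  → R2 = 52
  MOV R4, 20  → R4 = 20
  MOV R3, R2  → R3 = 52  (save R2)
  MOV R2, R4  → R2 = 20  (R2 gets R4's value)
  MOV R4, R3  → R4 = 52  (R4 gets saved value)
Final: R2 = 20

20


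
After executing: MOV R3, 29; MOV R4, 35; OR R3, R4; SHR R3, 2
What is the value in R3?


Register state trace:
  MOV R3, 29  → R3 = 29 (0b00011101)
  MOV R4, 35  → R4 = 35 (0b00100011)
  OR R3, R4  → R3 = 29 OR 35 = 63 (0b00111111)
  SHR R3, 2  → R3 = 63 >> 2 = 15
Final: R3 = 15

15


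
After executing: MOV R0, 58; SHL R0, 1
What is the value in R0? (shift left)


Register state trace:
  MOV R0, 58  → R0 = 58
  SHL R0, 1  → R0 = 58 << 1 = 58 * 2^1 = 116
Final: R0 = 116

116


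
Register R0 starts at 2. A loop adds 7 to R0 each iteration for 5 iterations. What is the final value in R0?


Starting value: R0 = 2
  Iter 1: R0 = 2 + 7 = 9
  Iter 2: R0 = 9 + 7 = 16
  Iter 3: R0 = 16 + 7 = 23
  Iter 4: R0 = 23 + 7 = 30
  Iter 5: R0 = 30 + 7 = 37
Final: R0 = 37

37


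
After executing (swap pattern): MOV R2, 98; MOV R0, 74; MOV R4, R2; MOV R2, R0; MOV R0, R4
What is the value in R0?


Register state trace (swap pattern):
  MOV R2, 98  → R2 = 98
  MOV R0, 74  → R0 = 74
  MOV R4, R2  → R4 = 98  (save R2)
  MOV R2, R0  → R2 = 74  (R2 gets R0's value)
  MOV R0, R4  → R0 = 98  (R0 gets saved value)
Final: R0 = 98

98


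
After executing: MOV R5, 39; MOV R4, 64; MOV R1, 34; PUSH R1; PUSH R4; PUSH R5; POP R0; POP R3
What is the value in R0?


Stack trace (top is rightmost):
  MOV R5, 39  → R5 = 39
  MOV R4, 64  → R4 = 64
  MOV R1, 34  → R1 = 34
  PUSH R1  → stack: [34]
  PUSH R4  → stack: [34, 64]
  PUSH R5  → stack: [34, 64, 39]
  POP R0  → R0 = 39, stack: [34, 64]
  POP R3  → R3 = 64, stack: [34]
Final: R0 = 39

39


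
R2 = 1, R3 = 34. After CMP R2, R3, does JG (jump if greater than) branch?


Trace:
  R2 = 1, R3 = 34
  CMP R2, R3  → compares 1 vs 34
  JG checks: is 1 greater than 34?
  1 < 34, so condition is false
Branch taken: No

No


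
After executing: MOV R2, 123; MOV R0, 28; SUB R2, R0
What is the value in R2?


Register state trace:
  MOV R2, 123  → R2 = 123
  MOV R0, 28  → R0 = 28
  SUB R2, R0  → R2 = 123 - 28 = 95
Final: R2 = 95

95


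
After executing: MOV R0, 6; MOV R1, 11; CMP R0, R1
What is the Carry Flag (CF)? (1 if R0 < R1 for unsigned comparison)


Register state trace:
  MOV R0, 6  → R0 = 6
  MOV R1, 11  → R1 = 11
  CMP R0, R1  → unsigned 6 - 11: borrow occurs
  6 < 11, so CF = 1
CF = 1

1


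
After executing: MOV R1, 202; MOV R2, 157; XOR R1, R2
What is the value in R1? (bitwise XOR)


Register state trace:
  MOV R1, 202  → R1 = 202 (0b11001010)
  MOV R2, 157  → R2 = 157 (0b10011101)
  XOR R1, R2  → R1 = 202 XOR 157 = 87 (0b01010111)
Final: R1 = 87

87


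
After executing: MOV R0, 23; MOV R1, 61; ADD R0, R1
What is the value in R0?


Register state trace:
  MOV R0, 23  → R0 = 23
  MOV R1, 61  → R1 = 61
  ADD R0, R1  → R0 = 23 + 61 = 84
Final: R0 = 84

84


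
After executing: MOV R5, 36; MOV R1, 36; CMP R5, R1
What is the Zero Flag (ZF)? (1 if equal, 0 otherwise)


Register state trace:
  MOV R5, 36  → R5 = 36
  MOV R1, 36  → R1 = 36
  CMP R5, R1  → computes 36 - 36 = 0
  Result is zero, so values are equal
ZF = 1

1


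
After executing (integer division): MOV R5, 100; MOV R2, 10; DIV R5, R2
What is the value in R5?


Register state trace:
  MOV R5, 100  → R5 = 100
  MOV R2, 10  → R2 = 10
  DIV R5, R2  → R5 = 100 // 10 = 10
Final: R5 = 10

10


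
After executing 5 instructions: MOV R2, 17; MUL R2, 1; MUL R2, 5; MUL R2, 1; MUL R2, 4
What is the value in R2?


Register state trace:
  MOV R2, 17  → R2 = 17
  MUL R2, 1  → R2 = 17 * 1 = 17
  MUL R2, 5  → R2 = 17 * 5 = 85
  MUL R2, 1  → R2 = 85 * 1 = 85
  MUL R2, 4  → R2 = 85 * 4 = 340
Final: R2 = 340

340


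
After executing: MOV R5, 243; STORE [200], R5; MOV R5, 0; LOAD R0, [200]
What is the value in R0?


Register and memory trace:
  MOV R5, 243  → R5 = 243
  STORE [200], R5  → mem[200] = 243
  MOV R5, 0  → R5 = 0
  LOAD R0, [200]  → R0 = mem[200] = 243
Final: R0 = 243

243


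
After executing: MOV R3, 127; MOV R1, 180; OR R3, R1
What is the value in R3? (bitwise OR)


Register state trace:
  MOV R3, 127  → R3 = 127 (0b01111111)
  MOV R1, 180  → R1 = 180 (0b10110100)
  OR R3, R1   → R3 = 127 OR 180 = 255 (0b11111111)
Final: R3 = 255

255


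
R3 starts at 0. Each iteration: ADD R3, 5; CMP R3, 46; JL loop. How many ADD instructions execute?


Loop trace (R3 starts at 0, target 46, step 5):
  ADD #1: R3 = 0 + 5 = 5  → 5 < 46, loop
  ADD #2: R3 = 5 + 5 = 10  → 10 < 46, loop
  ADD #3: R3 = 10 + 5 = 15  → 15 < 46, loop
  ADD #4: R3 = 15 + 5 = 20  → 20 < 46, loop
  ADD #5: R3 = 20 + 5 = 25  → 25 < 46, loop
  ADD #6: R3 = 25 + 5 = 30  → 30 < 46, loop
  ADD #7: R3 = 30 + 5 = 35  → 35 < 46, loop
  ADD #8: R3 = 35 + 5 = 40  → 40 < 46, loop
  ADD #9: R3 = 40 + 5 = 45  → 45 < 46, loop
  ADD #10: R3 = 45 + 5 = 50  → 50 >= 46, exit
Total ADD instructions: 10

10


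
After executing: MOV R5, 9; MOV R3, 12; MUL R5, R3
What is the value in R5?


Register state trace:
  MOV R5, 9  → R5 = 9
  MOV R3, 12  → R3 = 12
  MUL R5, R3  → R5 = 9 * 12 = 108
Final: R5 = 108

108


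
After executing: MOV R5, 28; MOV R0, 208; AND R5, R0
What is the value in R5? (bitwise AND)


Register state trace:
  MOV R5, 28  → R5 = 28 (0b00011100)
  MOV R0, 208  → R0 = 208 (0b11010000)
  AND R5, R0  → R5 = 28 AND 208 = 16 (0b00010000)
Final: R5 = 16

16


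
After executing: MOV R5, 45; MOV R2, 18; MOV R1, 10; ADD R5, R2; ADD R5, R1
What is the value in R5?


Register state trace:
  MOV R5, 45  → R5 = 45
  MOV R2, 18  → R2 = 18
  MOV R1, 10  → R1 = 10
  ADD R5, R2  → R5 = 45 + 18 = 63
  ADD R5, R1  → R5 = 63 + 10 = 73
Final: R5 = 73

73


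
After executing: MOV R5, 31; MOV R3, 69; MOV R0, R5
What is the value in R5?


Register state trace:
  MOV R5, 31  → R5 = 31
  MOV R3, 69  → R3 = 69
  MOV R0, R5  → R0 = 31
Final: R5 = 31

31


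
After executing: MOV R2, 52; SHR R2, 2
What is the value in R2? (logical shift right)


Register state trace:
  MOV R2, 52  → R2 = 52
  SHR R2, 2  → R2 = 52 >> 2 = 52 // 2^2 = 13
Final: R2 = 13

13


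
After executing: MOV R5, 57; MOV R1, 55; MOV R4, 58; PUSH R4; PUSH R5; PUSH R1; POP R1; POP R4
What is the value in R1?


Stack trace (top is rightmost):
  MOV R5, 57  → R5 = 57
  MOV R1, 55  → R1 = 55
  MOV R4, 58  → R4 = 58
  PUSH R4  → stack: [58]
  PUSH R5  → stack: [58, 57]
  PUSH R1  → stack: [58, 57, 55]
  POP R1  → R1 = 55, stack: [58, 57]
  POP R4  → R4 = 57, stack: [58]
Final: R1 = 55

55


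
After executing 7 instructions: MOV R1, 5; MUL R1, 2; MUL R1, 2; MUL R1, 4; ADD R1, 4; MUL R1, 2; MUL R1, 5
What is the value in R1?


Register state trace:
  MOV R1, 5  → R1 = 5
  MUL R1, 2  → R1 = 5 * 2 = 10
  MUL R1, 2  → R1 = 10 * 2 = 20
  MUL R1, 4  → R1 = 20 * 4 = 80
  ADD R1, 4  → R1 = 80 + 4 = 84
  MUL R1, 2  → R1 = 84 * 2 = 168
  MUL R1, 5  → R1 = 168 * 5 = 840
Final: R1 = 840

840


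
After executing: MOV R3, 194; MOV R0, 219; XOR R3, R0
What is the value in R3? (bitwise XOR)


Register state trace:
  MOV R3, 194  → R3 = 194 (0b11000010)
  MOV R0, 219  → R0 = 219 (0b11011011)
  XOR R3, R0  → R3 = 194 XOR 219 = 25 (0b00011001)
Final: R3 = 25

25


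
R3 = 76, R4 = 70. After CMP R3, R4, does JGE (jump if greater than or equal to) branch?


Trace:
  R3 = 76, R4 = 70
  CMP R3, R4  → compares 76 vs 70
  JGE checks: is 76 greater than or equal to 70?
  76 > 70, so condition is true
Branch taken: Yes

Yes


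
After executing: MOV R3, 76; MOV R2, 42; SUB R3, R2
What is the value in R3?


Register state trace:
  MOV R3, 76  → R3 = 76
  MOV R2, 42  → R2 = 42
  SUB R3, R2  → R3 = 76 - 42 = 34
Final: R3 = 34

34


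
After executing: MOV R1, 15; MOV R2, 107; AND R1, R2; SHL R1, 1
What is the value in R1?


Register state trace:
  MOV R1, 15  → R1 = 15 (0b00001111)
  MOV R2, 107  → R2 = 107 (0b01101011)
  AND R1, R2  → R1 = 15 AND 107 = 11 (0b00001011)
  SHL R1, 1  → R1 = 11 << 1 = 22
Final: R1 = 22

22


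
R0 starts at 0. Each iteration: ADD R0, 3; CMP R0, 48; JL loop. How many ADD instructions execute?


Loop trace (R0 starts at 0, target 48, step 3):
  ADD #1: R0 = 0 + 3 = 3  → 3 < 48, loop
  ADD #2: R0 = 3 + 3 = 6  → 6 < 48, loop
  ADD #3: R0 = 6 + 3 = 9  → 9 < 48, loop
  ADD #4: R0 = 9 + 3 = 12  → 12 < 48, loop
  ADD #5: R0 = 12 + 3 = 15  → 15 < 48, loop
  ADD #6: R0 = 15 + 3 = 18  → 18 < 48, loop
  ADD #7: R0 = 18 + 3 = 21  → 21 < 48, loop
  ADD #8: R0 = 21 + 3 = 24  → 24 < 48, loop
  ADD #9: R0 = 24 + 3 = 27  → 27 < 48, loop
  ADD #10: R0 = 27 + 3 = 30  → 30 < 48, loop
  ADD #11: R0 = 30 + 3 = 33  → 33 < 48, loop
  ADD #12: R0 = 33 + 3 = 36  → 36 < 48, loop
  ADD #13: R0 = 36 + 3 = 39  → 39 < 48, loop
  ADD #14: R0 = 39 + 3 = 42  → 42 < 48, loop
  ADD #15: R0 = 42 + 3 = 45  → 45 < 48, loop
  ADD #16: R0 = 45 + 3 = 48  → 48 >= 48, exit
Total ADD instructions: 16

16


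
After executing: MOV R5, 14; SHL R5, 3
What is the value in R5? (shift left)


Register state trace:
  MOV R5, 14  → R5 = 14
  SHL R5, 3  → R5 = 14 << 3 = 14 * 2^3 = 112
Final: R5 = 112

112


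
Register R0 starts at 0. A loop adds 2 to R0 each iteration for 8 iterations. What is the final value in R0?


Starting value: R0 = 0
  Iter 1: R0 = 0 + 2 = 2
  Iter 2: R0 = 2 + 2 = 4
  Iter 3: R0 = 4 + 2 = 6
  Iter 4: R0 = 6 + 2 = 8
  Iter 5: R0 = 8 + 2 = 10
  Iter 6: R0 = 10 + 2 = 12
  Iter 7: R0 = 12 + 2 = 14
  Iter 8: R0 = 14 + 2 = 16
Final: R0 = 16

16


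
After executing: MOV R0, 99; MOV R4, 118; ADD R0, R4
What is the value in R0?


Register state trace:
  MOV R0, 99  → R0 = 99
  MOV R4, 118  → R4 = 118
  ADD R0, R4  → R0 = 99 + 118 = 217
Final: R0 = 217

217


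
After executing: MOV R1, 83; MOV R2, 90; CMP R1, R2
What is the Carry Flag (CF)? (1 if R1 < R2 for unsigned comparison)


Register state trace:
  MOV R1, 83  → R1 = 83
  MOV R2, 90  → R2 = 90
  CMP R1, R2  → unsigned 83 - 90: borrow occurs
  83 < 90, so CF = 1
CF = 1

1


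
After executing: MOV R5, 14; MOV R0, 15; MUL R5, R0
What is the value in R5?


Register state trace:
  MOV R5, 14  → R5 = 14
  MOV R0, 15  → R0 = 15
  MUL R5, R0  → R5 = 14 * 15 = 210
Final: R5 = 210

210


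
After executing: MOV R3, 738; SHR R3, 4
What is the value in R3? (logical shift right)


Register state trace:
  MOV R3, 738  → R3 = 738
  SHR R3, 4  → R3 = 738 >> 4 = 738 // 2^4 = 46
Final: R3 = 46

46


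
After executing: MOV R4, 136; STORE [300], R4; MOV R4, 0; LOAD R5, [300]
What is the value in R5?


Register and memory trace:
  MOV R4, 136  → R4 = 136
  STORE [300], R4  → mem[300] = 136
  MOV R4, 0  → R4 = 0
  LOAD R5, [300]  → R5 = mem[300] = 136
Final: R5 = 136

136


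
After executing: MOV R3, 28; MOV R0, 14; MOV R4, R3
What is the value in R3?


Register state trace:
  MOV R3, 28  → R3 = 28
  MOV R0, 14  → R0 = 14
  MOV R4, R3  → R4 = 28
Final: R3 = 28

28


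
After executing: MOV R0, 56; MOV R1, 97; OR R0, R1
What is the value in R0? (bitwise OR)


Register state trace:
  MOV R0, 56  → R0 = 56 (0b00111000)
  MOV R1, 97  → R1 = 97 (0b01100001)
  OR R0, R1   → R0 = 56 OR 97 = 121 (0b01111001)
Final: R0 = 121

121


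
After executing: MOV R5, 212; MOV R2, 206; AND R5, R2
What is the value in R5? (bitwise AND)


Register state trace:
  MOV R5, 212  → R5 = 212 (0b11010100)
  MOV R2, 206  → R2 = 206 (0b11001110)
  AND R5, R2  → R5 = 212 AND 206 = 196 (0b11000100)
Final: R5 = 196

196


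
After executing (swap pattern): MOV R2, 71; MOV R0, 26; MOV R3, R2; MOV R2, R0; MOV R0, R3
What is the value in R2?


Register state trace (swap pattern):
  MOV R2, 71  → R2 = 71
  MOV R0, 26  → R0 = 26
  MOV R3, R2  → R3 = 71  (save R2)
  MOV R2, R0  → R2 = 26  (R2 gets R0's value)
  MOV R0, R3  → R0 = 71  (R0 gets saved value)
Final: R2 = 26

26


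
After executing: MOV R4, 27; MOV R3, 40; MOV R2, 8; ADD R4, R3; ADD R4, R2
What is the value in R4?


Register state trace:
  MOV R4, 27  → R4 = 27
  MOV R3, 40  → R3 = 40
  MOV R2, 8  → R2 = 8
  ADD R4, R3  → R4 = 27 + 40 = 67
  ADD R4, R2  → R4 = 67 + 8 = 75
Final: R4 = 75

75


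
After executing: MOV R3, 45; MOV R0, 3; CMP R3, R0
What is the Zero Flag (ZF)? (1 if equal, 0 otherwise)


Register state trace:
  MOV R3, 45  → R3 = 45
  MOV R0, 3  → R0 = 3
  CMP R3, R0  → computes 45 - 3 = 42
  Result is nonzero, so values are not equal
ZF = 0

0


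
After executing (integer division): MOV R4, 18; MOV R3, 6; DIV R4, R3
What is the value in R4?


Register state trace:
  MOV R4, 18  → R4 = 18
  MOV R3, 6  → R3 = 6
  DIV R4, R3  → R4 = 18 // 6 = 3
Final: R4 = 3

3


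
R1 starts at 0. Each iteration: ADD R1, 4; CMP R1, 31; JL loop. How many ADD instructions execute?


Loop trace (R1 starts at 0, target 31, step 4):
  ADD #1: R1 = 0 + 4 = 4  → 4 < 31, loop
  ADD #2: R1 = 4 + 4 = 8  → 8 < 31, loop
  ADD #3: R1 = 8 + 4 = 12  → 12 < 31, loop
  ADD #4: R1 = 12 + 4 = 16  → 16 < 31, loop
  ADD #5: R1 = 16 + 4 = 20  → 20 < 31, loop
  ADD #6: R1 = 20 + 4 = 24  → 24 < 31, loop
  ADD #7: R1 = 24 + 4 = 28  → 28 < 31, loop
  ADD #8: R1 = 28 + 4 = 32  → 32 >= 31, exit
Total ADD instructions: 8

8


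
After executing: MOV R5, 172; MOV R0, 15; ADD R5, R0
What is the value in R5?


Register state trace:
  MOV R5, 172  → R5 = 172
  MOV R0, 15  → R0 = 15
  ADD R5, R0  → R5 = 172 + 15 = 187
Final: R5 = 187

187


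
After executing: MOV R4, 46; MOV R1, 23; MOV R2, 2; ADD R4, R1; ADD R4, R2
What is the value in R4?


Register state trace:
  MOV R4, 46  → R4 = 46
  MOV R1, 23  → R1 = 23
  MOV R2, 2  → R2 = 2
  ADD R4, R1  → R4 = 46 + 23 = 69
  ADD R4, R2  → R4 = 69 + 2 = 71
Final: R4 = 71

71


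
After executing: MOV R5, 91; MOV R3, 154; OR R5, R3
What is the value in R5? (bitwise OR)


Register state trace:
  MOV R5, 91  → R5 = 91 (0b01011011)
  MOV R3, 154  → R3 = 154 (0b10011010)
  OR R5, R3   → R5 = 91 OR 154 = 219 (0b11011011)
Final: R5 = 219

219


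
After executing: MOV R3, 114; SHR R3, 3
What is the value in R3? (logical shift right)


Register state trace:
  MOV R3, 114  → R3 = 114
  SHR R3, 3  → R3 = 114 >> 3 = 114 // 2^3 = 14
Final: R3 = 14

14


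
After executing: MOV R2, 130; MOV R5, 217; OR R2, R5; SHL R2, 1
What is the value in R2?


Register state trace:
  MOV R2, 130  → R2 = 130 (0b10000010)
  MOV R5, 217  → R5 = 217 (0b11011001)
  OR R2, R5  → R2 = 130 OR 217 = 219 (0b11011011)
  SHL R2, 1  → R2 = 219 << 1 = 438
Final: R2 = 438

438


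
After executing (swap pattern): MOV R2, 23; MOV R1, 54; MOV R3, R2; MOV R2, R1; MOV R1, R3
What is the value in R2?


Register state trace (swap pattern):
  MOV R2, 23  → R2 = 23
  MOV R1, 54  → R1 = 54
  MOV R3, R2  → R3 = 23  (save R2)
  MOV R2, R1  → R2 = 54  (R2 gets R1's value)
  MOV R1, R3  → R1 = 23  (R1 gets saved value)
Final: R2 = 54

54


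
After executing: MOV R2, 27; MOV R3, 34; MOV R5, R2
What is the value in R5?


Register state trace:
  MOV R2, 27  → R2 = 27
  MOV R3, 34  → R3 = 34
  MOV R5, R2  → R5 = 27
Final: R5 = 27

27


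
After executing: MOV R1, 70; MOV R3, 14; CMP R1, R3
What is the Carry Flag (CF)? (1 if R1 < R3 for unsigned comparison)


Register state trace:
  MOV R1, 70  → R1 = 70
  MOV R3, 14  → R3 = 14
  CMP R1, R3  → unsigned 70 - 14: no borrow
  70 >= 14, so CF = 0
CF = 0

0


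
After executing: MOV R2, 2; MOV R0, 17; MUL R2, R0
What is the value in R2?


Register state trace:
  MOV R2, 2  → R2 = 2
  MOV R0, 17  → R0 = 17
  MUL R2, R0  → R2 = 2 * 17 = 34
Final: R2 = 34

34


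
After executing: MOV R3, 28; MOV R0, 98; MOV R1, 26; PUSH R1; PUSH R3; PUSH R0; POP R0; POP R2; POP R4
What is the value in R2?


Stack trace (top is rightmost):
  MOV R3, 28  → R3 = 28
  MOV R0, 98  → R0 = 98
  MOV R1, 26  → R1 = 26
  PUSH R1  → stack: [26]
  PUSH R3  → stack: [26, 28]
  PUSH R0  → stack: [26, 28, 98]
  POP R0  → R0 = 98, stack: [26, 28]
  POP R2  → R2 = 28, stack: [26]
  POP R4  → R4 = 26, stack: []
Final: R2 = 28

28


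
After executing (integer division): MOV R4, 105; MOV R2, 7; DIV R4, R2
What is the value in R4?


Register state trace:
  MOV R4, 105  → R4 = 105
  MOV R2, 7  → R2 = 7
  DIV R4, R2  → R4 = 105 // 7 = 15
Final: R4 = 15

15


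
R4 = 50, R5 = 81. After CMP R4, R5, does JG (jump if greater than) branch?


Trace:
  R4 = 50, R5 = 81
  CMP R4, R5  → compares 50 vs 81
  JG checks: is 50 greater than 81?
  50 < 81, so condition is false
Branch taken: No

No


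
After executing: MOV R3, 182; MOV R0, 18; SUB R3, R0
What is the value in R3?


Register state trace:
  MOV R3, 182  → R3 = 182
  MOV R0, 18  → R0 = 18
  SUB R3, R0  → R3 = 182 - 18 = 164
Final: R3 = 164

164


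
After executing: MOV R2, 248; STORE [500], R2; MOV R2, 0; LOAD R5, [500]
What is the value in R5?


Register and memory trace:
  MOV R2, 248  → R2 = 248
  STORE [500], R2  → mem[500] = 248
  MOV R2, 0  → R2 = 0
  LOAD R5, [500]  → R5 = mem[500] = 248
Final: R5 = 248

248


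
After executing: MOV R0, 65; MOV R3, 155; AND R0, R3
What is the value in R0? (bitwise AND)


Register state trace:
  MOV R0, 65  → R0 = 65 (0b01000001)
  MOV R3, 155  → R3 = 155 (0b10011011)
  AND R0, R3  → R0 = 65 AND 155 = 1 (0b00000001)
Final: R0 = 1

1


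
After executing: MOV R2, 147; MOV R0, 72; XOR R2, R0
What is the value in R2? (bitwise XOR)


Register state trace:
  MOV R2, 147  → R2 = 147 (0b10010011)
  MOV R0, 72  → R0 = 72 (0b01001000)
  XOR R2, R0  → R2 = 147 XOR 72 = 219 (0b11011011)
Final: R2 = 219

219


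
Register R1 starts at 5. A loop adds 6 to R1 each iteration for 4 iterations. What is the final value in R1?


Starting value: R1 = 5
  Iter 1: R1 = 5 + 6 = 11
  Iter 2: R1 = 11 + 6 = 17
  Iter 3: R1 = 17 + 6 = 23
  Iter 4: R1 = 23 + 6 = 29
Final: R1 = 29

29


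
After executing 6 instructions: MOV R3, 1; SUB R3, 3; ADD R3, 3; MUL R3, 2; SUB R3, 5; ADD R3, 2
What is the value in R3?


Register state trace:
  MOV R3, 1  → R3 = 1
  SUB R3, 3  → R3 = 1 - 3 = -2
  ADD R3, 3  → R3 = -2 + 3 = 1
  MUL R3, 2  → R3 = 1 * 2 = 2
  SUB R3, 5  → R3 = 2 - 5 = -3
  ADD R3, 2  → R3 = -3 + 2 = -1
Final: R3 = -1

-1


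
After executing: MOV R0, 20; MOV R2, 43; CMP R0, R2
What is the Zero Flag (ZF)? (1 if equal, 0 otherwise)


Register state trace:
  MOV R0, 20  → R0 = 20
  MOV R2, 43  → R2 = 43
  CMP R0, R2  → computes 20 - 43 = -23
  Result is nonzero, so values are not equal
ZF = 0

0


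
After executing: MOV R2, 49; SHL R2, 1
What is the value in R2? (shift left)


Register state trace:
  MOV R2, 49  → R2 = 49
  SHL R2, 1  → R2 = 49 << 1 = 49 * 2^1 = 98
Final: R2 = 98

98


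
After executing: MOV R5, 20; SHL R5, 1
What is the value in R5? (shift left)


Register state trace:
  MOV R5, 20  → R5 = 20
  SHL R5, 1  → R5 = 20 << 1 = 20 * 2^1 = 40
Final: R5 = 40

40


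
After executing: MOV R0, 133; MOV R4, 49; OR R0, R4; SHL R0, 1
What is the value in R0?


Register state trace:
  MOV R0, 133  → R0 = 133 (0b10000101)
  MOV R4, 49  → R4 = 49 (0b00110001)
  OR R0, R4  → R0 = 133 OR 49 = 181 (0b10110101)
  SHL R0, 1  → R0 = 181 << 1 = 362
Final: R0 = 362

362


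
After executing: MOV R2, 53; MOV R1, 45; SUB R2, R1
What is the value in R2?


Register state trace:
  MOV R2, 53  → R2 = 53
  MOV R1, 45  → R1 = 45
  SUB R2, R1  → R2 = 53 - 45 = 8
Final: R2 = 8

8


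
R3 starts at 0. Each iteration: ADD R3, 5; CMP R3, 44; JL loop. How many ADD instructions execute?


Loop trace (R3 starts at 0, target 44, step 5):
  ADD #1: R3 = 0 + 5 = 5  → 5 < 44, loop
  ADD #2: R3 = 5 + 5 = 10  → 10 < 44, loop
  ADD #3: R3 = 10 + 5 = 15  → 15 < 44, loop
  ADD #4: R3 = 15 + 5 = 20  → 20 < 44, loop
  ADD #5: R3 = 20 + 5 = 25  → 25 < 44, loop
  ADD #6: R3 = 25 + 5 = 30  → 30 < 44, loop
  ADD #7: R3 = 30 + 5 = 35  → 35 < 44, loop
  ADD #8: R3 = 35 + 5 = 40  → 40 < 44, loop
  ADD #9: R3 = 40 + 5 = 45  → 45 >= 44, exit
Total ADD instructions: 9

9


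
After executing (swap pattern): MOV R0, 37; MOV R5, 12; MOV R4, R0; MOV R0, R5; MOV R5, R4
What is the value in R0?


Register state trace (swap pattern):
  MOV R0, 37  → R0 = 37
  MOV R5, 12  → R5 = 12
  MOV R4, R0  → R4 = 37  (save R0)
  MOV R0, R5  → R0 = 12  (R0 gets R5's value)
  MOV R5, R4  → R5 = 37  (R5 gets saved value)
Final: R0 = 12

12


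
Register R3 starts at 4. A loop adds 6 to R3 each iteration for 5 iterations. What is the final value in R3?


Starting value: R3 = 4
  Iter 1: R3 = 4 + 6 = 10
  Iter 2: R3 = 10 + 6 = 16
  Iter 3: R3 = 16 + 6 = 22
  Iter 4: R3 = 22 + 6 = 28
  Iter 5: R3 = 28 + 6 = 34
Final: R3 = 34

34


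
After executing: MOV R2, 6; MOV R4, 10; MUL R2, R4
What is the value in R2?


Register state trace:
  MOV R2, 6  → R2 = 6
  MOV R4, 10  → R4 = 10
  MUL R2, R4  → R2 = 6 * 10 = 60
Final: R2 = 60

60


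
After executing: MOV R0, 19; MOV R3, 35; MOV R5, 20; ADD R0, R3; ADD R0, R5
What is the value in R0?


Register state trace:
  MOV R0, 19  → R0 = 19
  MOV R3, 35  → R3 = 35
  MOV R5, 20  → R5 = 20
  ADD R0, R3  → R0 = 19 + 35 = 54
  ADD R0, R5  → R0 = 54 + 20 = 74
Final: R0 = 74

74
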